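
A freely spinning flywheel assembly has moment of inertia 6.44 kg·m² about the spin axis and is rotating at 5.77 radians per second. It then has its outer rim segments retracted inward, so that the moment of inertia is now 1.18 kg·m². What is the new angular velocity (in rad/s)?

ω₂ ≈ 31.5 rad/s

Angular momentum about the spin axis is conserved since the torque about it is zero.
ω₂ = I₁ω₁ / I₂ = (6.440)(5.77 rad/s) / (1.180) = 31.49 rad/s.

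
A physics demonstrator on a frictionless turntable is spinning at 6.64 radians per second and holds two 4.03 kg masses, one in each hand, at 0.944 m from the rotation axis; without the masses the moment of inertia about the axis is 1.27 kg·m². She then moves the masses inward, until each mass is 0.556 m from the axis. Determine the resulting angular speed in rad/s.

ω₂ ≈ 14.9 rad/s

Angular momentum about the spin axis is conserved since the torque about it is zero.
I₁ = 1.27 + 2(4.03)(0.944)² = 8.453 kg·m²; I₂ = 1.27 + 2(4.03)(0.556)² = 3.762 kg·m².
ω₂ = I₁ω₁ / I₂ = (8.453)(6.64 rad/s) / (3.762) = 14.92 rad/s.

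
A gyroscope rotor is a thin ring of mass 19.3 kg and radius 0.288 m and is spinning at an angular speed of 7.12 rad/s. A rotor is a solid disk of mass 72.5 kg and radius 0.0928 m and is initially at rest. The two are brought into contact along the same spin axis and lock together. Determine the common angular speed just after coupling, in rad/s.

|ω_f| ≈ 5.96 rad/s

The coupling torques are internal; angular momentum about the shared axis is conserved.
Moments of inertia: I_A = (19.3)(0.288)² = 1.601 kg·m²; I_B = ½(72.5)(0.0928)² = 0.3122 kg·m².
Taking A's sense as positive: L = (1.601)(7.12) = 11.40 kg·m²·rad/s.
Combined I = 1.601 + 0.3122 = 1.913 kg·m².
ω_f = L / I = 11.40 / 1.913 = 5.958 rad/s.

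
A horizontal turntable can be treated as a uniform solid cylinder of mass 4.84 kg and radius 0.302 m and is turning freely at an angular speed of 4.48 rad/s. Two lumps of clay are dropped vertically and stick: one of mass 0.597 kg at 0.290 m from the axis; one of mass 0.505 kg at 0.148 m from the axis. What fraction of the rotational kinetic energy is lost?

The added mass arrives with no angular momentum about the axis, and any external torque about the axis is negligible, so the system's angular momentum is conserved.
I_p = ½(4.84)(0.302)² = 0.2207 kg·m².
Added inertia Σmr² = (0.597)(0.290)² + (0.505)(0.148)² = 0.06127 kg·m²; I_f = 0.2207 + 0.06127 = 0.2820 kg·m².
ω_f = I_p ω_i / I_f = (0.2207)(4.48) / 0.2820 = 3.507 rad/s.
KE_i = ½(0.2207)(4.480 rad/s)² = 2.215 J; KE_f = ½(0.2820)(3.507)² = 1.734 J.
Fraction lost = 0.2173.

fraction ≈ 0.217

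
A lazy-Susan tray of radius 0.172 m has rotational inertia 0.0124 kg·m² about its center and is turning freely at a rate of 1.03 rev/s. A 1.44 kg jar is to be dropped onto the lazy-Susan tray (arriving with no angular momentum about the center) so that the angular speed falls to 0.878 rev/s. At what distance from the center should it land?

The added mass arrives with no angular momentum about the center, and any external torque about the center is negligible, so the system's angular momentum is conserved.
I_p ω_i = (I_p + m r²) ω_f ⇒ m r² = I_p(ω_i/ω_f − 1) = 0.01240(1.03/0.878 − 1) = 0.002147 kg·m².
r = √(0.002147/1.44) = 0.03861 m.

r ≈ 0.0386 m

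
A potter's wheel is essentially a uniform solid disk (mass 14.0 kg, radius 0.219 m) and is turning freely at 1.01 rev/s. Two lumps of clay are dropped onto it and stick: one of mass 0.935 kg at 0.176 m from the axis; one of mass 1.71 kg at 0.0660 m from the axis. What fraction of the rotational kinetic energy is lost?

No external torque acts about the axis; L_before = L_after.
I_p = ½(14.0)(0.219)² = 0.3357 kg·m².
Added inertia Σmr² = (0.935)(0.176)² + (1.71)(0.0660)² = 0.03641 kg·m²; I_f = 0.3357 + 0.03641 = 0.3721 kg·m².
ω_f = I_p ω_i / I_f = (0.3357)(1.01) / 0.3721 = 0.9112 rev/s.
KE_i = ½(0.3357)(6.346 rad/s)² = 6.760 J; KE_f = ½(0.3721)(5.725)² = 6.099 J.
Fraction lost = 0.09784.

fraction ≈ 0.0978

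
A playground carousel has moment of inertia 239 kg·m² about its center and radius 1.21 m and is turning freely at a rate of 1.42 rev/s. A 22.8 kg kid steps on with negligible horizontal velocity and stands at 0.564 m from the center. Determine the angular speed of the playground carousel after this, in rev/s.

The added mass arrives with no angular momentum about the center, and any external torque about the center is negligible, so the system's angular momentum is conserved.
Added inertia Σmr² = (22.8)(0.564)² = 7.253 kg·m²; I_f = 239.0 + 7.253 = 246.3 kg·m².
ω_f = I_p ω_i / I_f = (239.0)(1.42) / 246.3 = 1.378 rev/s.

ω_f ≈ 1.38 rev/s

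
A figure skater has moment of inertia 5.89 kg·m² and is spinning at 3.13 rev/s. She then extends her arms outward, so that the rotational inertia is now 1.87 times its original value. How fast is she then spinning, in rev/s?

ω₂ ≈ 1.67 rev/s

Angular momentum about the spin axis is conserved since the torque about it is zero.
I₂ = 1.87 × 5.89 = 11.01 kg·m².
ω₂ = I₁ω₁ / I₂ = (5.890)(3.13 rev/s) / (11.01) = 1.674 rev/s.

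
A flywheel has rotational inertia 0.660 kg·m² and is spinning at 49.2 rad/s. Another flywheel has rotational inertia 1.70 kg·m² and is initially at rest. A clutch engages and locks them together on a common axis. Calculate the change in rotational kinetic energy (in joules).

ΔKE ≈ -575 J

No external torque acts about the common axis, so total angular momentum is conserved.
Taking A's sense as positive: L = (0.6600)(49.2) = 32.47 kg·m²·rad/s.
Combined I = 0.6600 + 1.700 = 2.360 kg·m².
ω_f = L / I = 32.47 / 2.360 = 13.76 rad/s.
KE_i = ½ΣIω² = 798.8 J; KE_f = ½(2.360)(13.76)² = 223.4 J.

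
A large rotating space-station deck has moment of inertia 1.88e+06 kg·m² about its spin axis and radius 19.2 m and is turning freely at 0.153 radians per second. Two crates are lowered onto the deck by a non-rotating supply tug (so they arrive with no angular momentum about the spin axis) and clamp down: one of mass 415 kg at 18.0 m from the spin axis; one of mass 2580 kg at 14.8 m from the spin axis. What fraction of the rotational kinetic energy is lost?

fraction ≈ 0.271

No external torque acts about the spin axis; L_before = L_after.
Added inertia Σmr² = (415)(18.0)² + (2580)(14.8)² = 6.996e+05 kg·m²; I_f = 1.880e+06 + 6.996e+05 = 2.580e+06 kg·m².
ω_f = I_p ω_i / I_f = (1.880e+06)(0.153) / 2.580e+06 = 0.1115 rad/s.
KE_i = ½(1.880e+06)(0.1530 rad/s)² = 22000 J; KE_f = ½(2.580e+06)(0.1115)² = 16040 J.
Fraction lost = 0.2712.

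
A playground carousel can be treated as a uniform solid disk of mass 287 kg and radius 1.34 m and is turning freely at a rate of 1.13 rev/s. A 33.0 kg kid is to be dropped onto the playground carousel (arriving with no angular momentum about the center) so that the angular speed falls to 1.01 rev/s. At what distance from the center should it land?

r ≈ 0.963 m

No external torque acts about the center; L_before = L_after.
I_p = ½(287)(1.34)² = 257.7 kg·m².
I_p ω_i = (I_p + m r²) ω_f ⇒ m r² = I_p(ω_i/ω_f − 1) = 257.7(1.13/1.01 − 1) = 30.61 kg·m².
r = √(30.61/33.0) = 0.9632 m.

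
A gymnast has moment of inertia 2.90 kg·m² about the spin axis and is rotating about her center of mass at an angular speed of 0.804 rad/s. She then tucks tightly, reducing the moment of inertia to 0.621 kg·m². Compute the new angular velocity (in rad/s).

ω₂ ≈ 3.75 rad/s

No external torque acts about the spin axis, so angular momentum is conserved.
ω₂ = I₁ω₁ / I₂ = (2.900)(0.804 rad/s) / (0.6210) = 3.755 rad/s.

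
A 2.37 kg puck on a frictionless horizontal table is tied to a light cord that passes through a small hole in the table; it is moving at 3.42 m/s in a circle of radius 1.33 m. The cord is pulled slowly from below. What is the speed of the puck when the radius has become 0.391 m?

v₂ ≈ 11.6 m/s

The only horizontal force on the mass is along the cord (radial), so it exerts no torque about the hole and angular momentum m v r is conserved.
v₂ = v₁ r₁ / r₂ = (3.42)(1.33) / (0.391) = 11.63 m/s.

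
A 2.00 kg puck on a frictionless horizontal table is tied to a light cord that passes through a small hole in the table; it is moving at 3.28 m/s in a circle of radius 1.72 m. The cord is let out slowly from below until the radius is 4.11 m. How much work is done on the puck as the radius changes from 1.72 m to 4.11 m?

Central (radial) force ⇒ zero torque about the center ⇒ m v r is constant.
v₂ = v₁ r₁ / r₂ = (3.28)(1.72) / (4.11) = 1.373 m/s.
W = ΔKE = ½m(v₂² − v₁²) = -8.874 J.

W ≈ -8.87 J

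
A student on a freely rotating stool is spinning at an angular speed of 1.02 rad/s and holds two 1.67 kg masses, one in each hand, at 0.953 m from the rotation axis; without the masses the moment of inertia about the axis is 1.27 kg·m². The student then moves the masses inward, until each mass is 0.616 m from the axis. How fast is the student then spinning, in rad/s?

No external torque acts about the spin axis, so angular momentum is conserved.
I₁ = 1.27 + 2(1.67)(0.953)² = 4.303 kg·m²; I₂ = 1.27 + 2(1.67)(0.616)² = 2.537 kg·m².
ω₂ = I₁ω₁ / I₂ = (4.303)(1.02 rad/s) / (2.537) = 1.730 rad/s.

ω₂ ≈ 1.73 rad/s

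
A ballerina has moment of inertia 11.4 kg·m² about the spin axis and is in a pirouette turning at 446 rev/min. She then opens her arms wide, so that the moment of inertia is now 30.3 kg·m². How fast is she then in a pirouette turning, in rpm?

ω₂ ≈ 168 rpm

No external torque acts about the spin axis, so angular momentum is conserved.
ω₂ = I₁ω₁ / I₂ = (11.40)(446 rpm) / (30.30) = 167.8 rpm.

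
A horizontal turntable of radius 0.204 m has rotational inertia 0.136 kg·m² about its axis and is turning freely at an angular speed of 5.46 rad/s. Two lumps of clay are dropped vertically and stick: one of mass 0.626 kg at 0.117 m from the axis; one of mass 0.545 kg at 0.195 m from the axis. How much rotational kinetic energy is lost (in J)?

energy lost ≈ 0.359 J

No external torque acts about the axis; L_before = L_after.
Added inertia Σmr² = (0.626)(0.117)² + (0.545)(0.195)² = 0.02929 kg·m²; I_f = 0.1360 + 0.02929 = 0.1653 kg·m².
ω_f = I_p ω_i / I_f = (0.1360)(5.46) / 0.1653 = 4.492 rad/s.
KE_i = ½(0.1360)(5.460 rad/s)² = 2.027 J; KE_f = ½(0.1653)(4.492)² = 1.668 J.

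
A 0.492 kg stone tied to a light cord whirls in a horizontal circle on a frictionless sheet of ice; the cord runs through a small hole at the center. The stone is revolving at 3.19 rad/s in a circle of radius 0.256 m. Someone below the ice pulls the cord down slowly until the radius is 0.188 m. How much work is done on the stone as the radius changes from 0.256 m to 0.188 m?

W ≈ 0.140 J

The constraining force is radial, so m r² ω about the center is conserved.
ω₂ = ω₁ (r₁/r₂)² = (3.19)(0.256/0.188)² = 5.915 rad/s.
W = ΔKE = ½m(v₂² − v₁²) = 0.1401 J.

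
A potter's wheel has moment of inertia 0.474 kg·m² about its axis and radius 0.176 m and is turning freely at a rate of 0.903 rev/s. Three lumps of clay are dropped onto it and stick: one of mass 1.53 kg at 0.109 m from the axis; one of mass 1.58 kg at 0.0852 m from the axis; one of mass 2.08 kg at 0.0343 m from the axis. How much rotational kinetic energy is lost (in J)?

No external torque acts about the axis; L_before = L_after.
Added inertia Σmr² = (1.53)(0.109)² + (1.58)(0.0852)² + (2.08)(0.0343)² = 0.03209 kg·m²; I_f = 0.4740 + 0.03209 = 0.5061 kg·m².
ω_f = I_p ω_i / I_f = (0.4740)(0.903) / 0.5061 = 0.8457 rev/s.
KE_i = ½(0.4740)(5.674 rad/s)² = 7.629 J; KE_f = ½(0.5061)(5.314)² = 7.145 J.

energy lost ≈ 0.484 J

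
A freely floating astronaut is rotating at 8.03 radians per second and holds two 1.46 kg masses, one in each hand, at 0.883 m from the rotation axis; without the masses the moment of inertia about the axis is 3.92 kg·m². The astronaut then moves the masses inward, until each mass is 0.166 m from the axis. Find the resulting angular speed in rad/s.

No external torque acts about the spin axis, so angular momentum is conserved.
I₁ = 3.92 + 2(1.46)(0.883)² = 6.197 kg·m²; I₂ = 3.92 + 2(1.46)(0.166)² = 4.000 kg·m².
ω₂ = I₁ω₁ / I₂ = (6.197)(8.03 rad/s) / (4.000) = 12.44 rad/s.

ω₂ ≈ 12.4 rad/s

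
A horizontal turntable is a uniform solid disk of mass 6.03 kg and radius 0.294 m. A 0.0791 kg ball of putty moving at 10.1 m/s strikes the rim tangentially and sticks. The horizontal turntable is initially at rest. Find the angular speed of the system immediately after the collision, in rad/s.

About the axle the impulsive forces during the collision are internal, so angular momentum about that axis is conserved.
I_p = ½(6.03)(0.294)² = 0.2606 kg·m². Taking the sense of the ball of putty's angular momentum as positive, L_{ball} = m v R = (0.0791)(10.1)(0.294) = 0.2349 kg·m²/s.
L_i = 0 + 0.2349 = 0.2349 kg·m²/s.
After sticking, I_f = I_p + m R² = 0.2606 + (0.0791)(0.294)² = 0.2674 kg·m².
ω_f = L_i / I_f = 0.2349 / 0.2674 = 0.8782 rad/s.

|ω_f| ≈ 0.878 rad/s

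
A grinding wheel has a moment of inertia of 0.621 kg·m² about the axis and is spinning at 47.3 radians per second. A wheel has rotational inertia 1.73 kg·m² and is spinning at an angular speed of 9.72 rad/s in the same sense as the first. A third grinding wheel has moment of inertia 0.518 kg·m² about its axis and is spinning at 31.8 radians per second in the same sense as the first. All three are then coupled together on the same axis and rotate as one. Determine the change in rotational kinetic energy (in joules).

The coupling torques are internal; angular momentum about the shared axis is conserved.
Taking A's sense as positive: L = (0.6210)(47.3) + (1.730)(9.72) + (0.5180)(31.8) = 62.66 kg·m²·rad/s.
Combined I = 0.6210 + 1.730 + 0.5180 = 2.869 kg·m².
ω_f = L / I = 62.66 / 2.869 = 21.84 rad/s.
KE_i = ½ΣIω² = 1038 J; KE_f = ½(2.869)(21.84)² = 684.3 J.

ΔKE ≈ -354 J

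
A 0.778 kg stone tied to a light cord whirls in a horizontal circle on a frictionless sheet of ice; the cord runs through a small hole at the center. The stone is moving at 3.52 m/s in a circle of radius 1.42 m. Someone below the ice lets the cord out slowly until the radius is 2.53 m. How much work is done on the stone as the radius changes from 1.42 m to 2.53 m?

The only horizontal force on the mass is along the cord (radial), so it exerts no torque about the hole and angular momentum m v r is conserved.
v₂ = v₁ r₁ / r₂ = (3.52)(1.42) / (2.53) = 1.976 m/s.
W = ΔKE = ½m(v₂² − v₁²) = -3.302 J.

W ≈ -3.30 J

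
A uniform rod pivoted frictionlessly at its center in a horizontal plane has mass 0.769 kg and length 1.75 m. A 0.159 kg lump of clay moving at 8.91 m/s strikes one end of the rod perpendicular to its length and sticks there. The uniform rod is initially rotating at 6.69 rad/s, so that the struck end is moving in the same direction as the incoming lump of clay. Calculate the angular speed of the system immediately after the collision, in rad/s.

About the pivot the impulsive forces during the collision are internal, so angular momentum about that axis is conserved.
I_p = (1/12)(0.769)(1.75)² = 0.1963 kg·m². Taking the sense of the lump of clay's angular momentum as positive, L_{lump} = m v R = (0.159)(8.91)(1.75/2) = 1.240 kg·m²/s.
L_i = +I_p ω_p + m v R = +(0.1963)(6.69) + 1.240 = 2.553 kg·m²/s.
After sticking, I_f = I_p + m R² = 0.1963 + (0.159)(1.75/2)² = 0.3180 kg·m².
ω_f = L_i / I_f = 2.553 / 0.3180 = 8.027 rad/s.

|ω_f| ≈ 8.03 rad/s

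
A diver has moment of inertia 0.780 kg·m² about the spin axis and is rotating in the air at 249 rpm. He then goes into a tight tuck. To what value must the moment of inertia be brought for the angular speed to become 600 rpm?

I₂ ≈ 0.324 kg·m²

With no external torque about the axis, L is conserved: I₁ω₁ = I₂ω₂.
I₂ = I₁ω₁ / ω₂ = (0.780)(249) / (600) = 0.3237 kg·m².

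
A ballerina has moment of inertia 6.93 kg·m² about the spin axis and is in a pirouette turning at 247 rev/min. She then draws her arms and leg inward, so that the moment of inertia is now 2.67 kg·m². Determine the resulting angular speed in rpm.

ω₂ ≈ 641 rpm

No external torque acts about the spin axis, so angular momentum is conserved.
ω₂ = I₁ω₁ / I₂ = (6.930)(247 rpm) / (2.670) = 641.1 rpm.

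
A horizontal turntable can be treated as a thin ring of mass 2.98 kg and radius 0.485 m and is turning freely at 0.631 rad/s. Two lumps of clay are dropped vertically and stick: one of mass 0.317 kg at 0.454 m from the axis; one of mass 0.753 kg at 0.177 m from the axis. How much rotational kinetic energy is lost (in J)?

The added mass arrives with no angular momentum about the axis, and any external torque about the axis is negligible, so the system's angular momentum is conserved.
I_p = (2.98)(0.485)² = 0.7010 kg·m².
Added inertia Σmr² = (0.317)(0.454)² + (0.753)(0.177)² = 0.08893 kg·m²; I_f = 0.7010 + 0.08893 = 0.7899 kg·m².
ω_f = I_p ω_i / I_f = (0.7010)(0.631) / 0.7899 = 0.5600 rad/s.
KE_i = ½(0.7010)(0.6310 rad/s)² = 0.1395 J; KE_f = ½(0.7899)(0.5600)² = 0.1238 J.

energy lost ≈ 0.0157 J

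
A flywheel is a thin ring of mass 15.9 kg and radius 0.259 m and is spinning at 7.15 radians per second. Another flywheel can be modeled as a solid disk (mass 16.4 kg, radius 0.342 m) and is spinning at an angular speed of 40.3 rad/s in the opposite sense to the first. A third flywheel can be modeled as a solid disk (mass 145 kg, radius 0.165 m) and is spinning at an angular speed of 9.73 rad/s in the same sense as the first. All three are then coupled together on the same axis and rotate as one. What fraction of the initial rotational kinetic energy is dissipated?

fraction ≈ 0.981

No external torque acts about the common axis, so total angular momentum is conserved.
Moments of inertia: I_A = (15.9)(0.259)² = 1.067 kg·m²; I_B = ½(16.4)(0.342)² = 0.9591 kg·m²; I_C = ½(145)(0.165)² = 1.974 kg·m².
Taking A's sense as positive: L = (1.067)(7.15) − (0.9591)(40.3) + (1.974)(9.73) = -11.82 kg·m²·rad/s.
Combined I = 1.067 + 0.9591 + 1.974 = 4.000 kg·m².
ω_f = L / I = -11.82 / 4.000 = -2.956 rad/s.
KE_i = ½ΣIω² = 899.5 J; KE_f = ½(4.000)(2.956)² = 17.47 J.
Fraction dissipated = (KE_i − KE_f)/KE_i = 0.9806.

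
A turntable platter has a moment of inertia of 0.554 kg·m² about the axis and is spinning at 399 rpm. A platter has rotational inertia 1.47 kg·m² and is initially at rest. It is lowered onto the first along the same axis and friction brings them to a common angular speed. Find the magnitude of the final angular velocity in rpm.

No external torque acts about the common axis, so total angular momentum is conserved.
Taking A's sense as positive: L = (0.5540)(399) = 221.0 kg·m²·rpm.
Combined I = 0.5540 + 1.470 = 2.024 kg·m².
ω_f = L / I = 221.0 / 2.024 = 109.2 rpm.

|ω_f| ≈ 109 rpm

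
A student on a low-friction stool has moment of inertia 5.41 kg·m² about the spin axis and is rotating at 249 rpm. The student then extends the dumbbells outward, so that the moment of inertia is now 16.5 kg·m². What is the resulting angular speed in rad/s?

No external torque acts about the spin axis, so angular momentum is conserved.
ω₂ = I₁ω₁ / I₂ = (5.410)(249 rpm) / (16.50) = 81.64 rpm = 8.550 rad/s.

ω₂ ≈ 8.55 rad/s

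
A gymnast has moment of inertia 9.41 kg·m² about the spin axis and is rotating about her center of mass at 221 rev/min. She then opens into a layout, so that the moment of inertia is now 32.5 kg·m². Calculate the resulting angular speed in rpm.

No external torque acts about the spin axis, so angular momentum is conserved.
ω₂ = I₁ω₁ / I₂ = (9.410)(221 rpm) / (32.50) = 63.99 rpm.

ω₂ ≈ 64.0 rpm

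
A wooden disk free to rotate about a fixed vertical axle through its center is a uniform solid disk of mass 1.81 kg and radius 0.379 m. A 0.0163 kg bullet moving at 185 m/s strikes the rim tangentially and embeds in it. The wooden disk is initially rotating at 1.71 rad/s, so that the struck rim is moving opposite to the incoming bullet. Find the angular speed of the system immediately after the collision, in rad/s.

|ω_f| ≈ 6.96 rad/s

About the axle the impulsive forces during the collision are internal, so angular momentum about that axis is conserved.
I_p = ½(1.81)(0.379)² = 0.1300 kg·m². Taking the sense of the bullet's angular momentum as positive, L_{bullet} = m v R = (0.0163)(185)(0.379) = 1.143 kg·m²/s.
L_i = −I_p ω_p + m v R = −(0.1300)(1.71) + 1.143 = 0.9206 kg·m²/s.
After sticking, I_f = I_p + m R² = 0.1300 + (0.0163)(0.379)² = 0.1323 kg·m².
ω_f = L_i / I_f = 0.9206 / 0.1323 = 6.956 rad/s.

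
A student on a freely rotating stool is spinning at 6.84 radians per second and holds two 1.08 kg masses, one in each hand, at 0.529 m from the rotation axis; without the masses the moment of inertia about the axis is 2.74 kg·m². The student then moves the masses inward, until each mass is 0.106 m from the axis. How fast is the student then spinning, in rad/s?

ω₂ ≈ 8.28 rad/s

No external torque acts about the spin axis, so angular momentum is conserved.
I₁ = 2.74 + 2(1.08)(0.529)² = 3.344 kg·m²; I₂ = 2.74 + 2(1.08)(0.106)² = 2.764 kg·m².
ω₂ = I₁ω₁ / I₂ = (3.344)(6.84 rad/s) / (2.764) = 8.276 rad/s.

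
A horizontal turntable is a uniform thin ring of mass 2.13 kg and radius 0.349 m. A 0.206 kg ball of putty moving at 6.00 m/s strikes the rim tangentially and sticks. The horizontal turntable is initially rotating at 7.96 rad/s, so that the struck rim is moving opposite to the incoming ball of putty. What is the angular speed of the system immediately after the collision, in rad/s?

The axle reaction passes through the axle and exerts no torque about it; angular momentum about the axle is conserved through the impact.
I_p = (2.13)(0.349)² = 0.2594 kg·m². Taking the sense of the ball of putty's angular momentum as positive, L_{ball} = m v R = (0.206)(6.00)(0.349) = 0.4314 kg·m²/s.
L_i = −I_p ω_p + m v R = −(0.2594)(7.96) + 0.4314 = -1.634 kg·m²/s.
After sticking, I_f = I_p + m R² = 0.2594 + (0.206)(0.349)² = 0.2845 kg·m².
ω_f = L_i / I_f = -1.634 / 0.2845 = -5.742 rad/s.

|ω_f| ≈ 5.74 rad/s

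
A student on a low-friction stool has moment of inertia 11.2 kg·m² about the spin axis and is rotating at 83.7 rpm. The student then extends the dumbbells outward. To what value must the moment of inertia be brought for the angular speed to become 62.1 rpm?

No external torque acts about the spin axis, so angular momentum is conserved.
I₂ = I₁ω₁ / ω₂ = (11.2)(83.7) / (62.1) = 15.10 kg·m².

I₂ ≈ 15.1 kg·m²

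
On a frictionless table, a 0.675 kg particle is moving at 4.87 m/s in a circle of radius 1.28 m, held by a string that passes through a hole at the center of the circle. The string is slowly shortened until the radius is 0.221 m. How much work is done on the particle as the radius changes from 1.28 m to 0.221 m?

W ≈ 261 J

Central (radial) force ⇒ zero torque about the center ⇒ m v r is constant.
v₂ = v₁ r₁ / r₂ = (4.87)(1.28) / (0.221) = 28.21 m/s.
W = ΔKE = ½m(v₂² − v₁²) = 260.5 J.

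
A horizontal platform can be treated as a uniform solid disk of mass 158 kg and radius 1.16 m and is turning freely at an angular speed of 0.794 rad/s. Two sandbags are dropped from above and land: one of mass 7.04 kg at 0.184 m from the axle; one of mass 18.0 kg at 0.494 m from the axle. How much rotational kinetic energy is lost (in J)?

energy lost ≈ 1.40 J

The added mass arrives with no angular momentum about the axle, and any external torque about the axle is negligible, so the system's angular momentum is conserved.
I_p = ½(158)(1.16)² = 106.3 kg·m².
Added inertia Σmr² = (7.04)(0.184)² + (18.0)(0.494)² = 4.631 kg·m²; I_f = 106.3 + 4.631 = 110.9 kg·m².
ω_f = I_p ω_i / I_f = (106.3)(0.794) / 110.9 = 0.7609 rad/s.
KE_i = ½(106.3)(0.7940 rad/s)² = 33.51 J; KE_f = ½(110.9)(0.7609)² = 32.11 J.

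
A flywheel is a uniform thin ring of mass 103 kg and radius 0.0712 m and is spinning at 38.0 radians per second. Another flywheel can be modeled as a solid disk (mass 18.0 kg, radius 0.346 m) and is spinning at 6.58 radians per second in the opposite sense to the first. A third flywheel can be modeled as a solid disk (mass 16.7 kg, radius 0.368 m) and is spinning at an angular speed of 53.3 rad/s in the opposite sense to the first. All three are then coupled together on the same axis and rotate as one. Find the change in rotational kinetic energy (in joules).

No external torque acts about the common axis, so total angular momentum is conserved.
Moments of inertia: I_A = (103)(0.0712)² = 0.5222 kg·m²; I_B = ½(18.0)(0.346)² = 1.077 kg·m²; I_C = ½(16.7)(0.368)² = 1.131 kg·m².
Taking A's sense as positive: L = (0.5222)(38.0) − (1.077)(6.58) − (1.131)(53.3) = -47.52 kg·m²·rad/s.
Combined I = 0.5222 + 1.077 + 1.131 = 2.730 kg·m².
ω_f = L / I = -47.52 / 2.730 = -17.40 rad/s.
KE_i = ½ΣIω² = 2007 J; KE_f = ½(2.730)(17.40)² = 413.5 J.

ΔKE ≈ -1590 J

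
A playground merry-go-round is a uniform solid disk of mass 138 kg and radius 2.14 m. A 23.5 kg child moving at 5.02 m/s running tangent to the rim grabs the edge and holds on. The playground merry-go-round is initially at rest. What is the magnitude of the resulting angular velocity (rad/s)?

About the axle the impulsive forces during the collision are internal, so angular momentum about that axis is conserved.
I_p = ½(138)(2.14)² = 316.0 kg·m². Taking the sense of the child's angular momentum as positive, L_{child} = m v R = (23.5)(5.02)(2.14) = 252.5 kg·m²/s.
L_i = 0 + 252.5 = 252.5 kg·m²/s.
After sticking, I_f = I_p + m R² = 316.0 + (23.5)(2.14)² = 423.6 kg·m².
ω_f = L_i / I_f = 252.5 / 423.6 = 0.5960 rad/s.

|ω_f| ≈ 0.596 rad/s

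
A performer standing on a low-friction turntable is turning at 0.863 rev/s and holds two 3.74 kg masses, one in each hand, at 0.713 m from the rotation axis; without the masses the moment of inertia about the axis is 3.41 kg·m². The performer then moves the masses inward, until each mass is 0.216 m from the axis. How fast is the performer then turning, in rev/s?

ω₂ ≈ 1.66 rev/s

Angular momentum about the spin axis is conserved since the torque about it is zero.
I₁ = 3.41 + 2(3.74)(0.713)² = 7.213 kg·m²; I₂ = 3.41 + 2(3.74)(0.216)² = 3.759 kg·m².
ω₂ = I₁ω₁ / I₂ = (7.213)(0.863 rev/s) / (3.759) = 1.656 rev/s.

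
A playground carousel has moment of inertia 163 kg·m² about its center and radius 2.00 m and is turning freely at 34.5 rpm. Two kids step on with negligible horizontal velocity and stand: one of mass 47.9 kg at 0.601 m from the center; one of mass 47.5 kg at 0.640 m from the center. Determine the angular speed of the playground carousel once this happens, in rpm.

No external torque acts about the center; L_before = L_after.
Added inertia Σmr² = (47.9)(0.601)² + (47.5)(0.640)² = 36.76 kg·m²; I_f = 163.0 + 36.76 = 199.8 kg·m².
ω_f = I_p ω_i / I_f = (163.0)(34.5) / 199.8 = 28.15 rpm.

ω_f ≈ 28.2 rpm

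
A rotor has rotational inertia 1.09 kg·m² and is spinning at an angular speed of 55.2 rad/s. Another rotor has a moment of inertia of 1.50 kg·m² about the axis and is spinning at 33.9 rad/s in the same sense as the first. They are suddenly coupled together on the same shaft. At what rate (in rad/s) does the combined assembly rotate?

No external torque acts about the common axis, so total angular momentum is conserved.
Taking A's sense as positive: L = (1.090)(55.2) + (1.500)(33.9) = 111.0 kg·m²·rad/s.
Combined I = 1.090 + 1.500 = 2.590 kg·m².
ω_f = L / I = 111.0 / 2.590 = 42.86 rad/s.

|ω_f| ≈ 42.9 rad/s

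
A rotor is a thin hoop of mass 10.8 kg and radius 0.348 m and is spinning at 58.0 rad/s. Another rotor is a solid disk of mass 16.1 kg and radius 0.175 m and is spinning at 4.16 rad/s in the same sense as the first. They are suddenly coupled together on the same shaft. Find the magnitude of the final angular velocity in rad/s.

The coupling torques are internal; angular momentum about the shared axis is conserved.
Moments of inertia: I_A = (10.8)(0.348)² = 1.308 kg·m²; I_B = ½(16.1)(0.175)² = 0.2465 kg·m².
Taking A's sense as positive: L = (1.308)(58.0) + (0.2465)(4.16) = 76.89 kg·m²·rad/s.
Combined I = 1.308 + 0.2465 = 1.554 kg·m².
ω_f = L / I = 76.89 / 1.554 = 49.46 rad/s.

|ω_f| ≈ 49.5 rad/s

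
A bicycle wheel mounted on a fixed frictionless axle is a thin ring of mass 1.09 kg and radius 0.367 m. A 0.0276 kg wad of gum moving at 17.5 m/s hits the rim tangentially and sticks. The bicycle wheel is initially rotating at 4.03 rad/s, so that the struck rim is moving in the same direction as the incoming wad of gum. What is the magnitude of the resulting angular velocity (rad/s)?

The axle reaction passes through the axle and exerts no torque about it; angular momentum about the axle is conserved through the impact.
I_p = (1.09)(0.367)² = 0.1468 kg·m². Taking the sense of the wad of gum's angular momentum as positive, L_{wad} = m v R = (0.0276)(17.5)(0.367) = 0.1773 kg·m²/s.
L_i = +I_p ω_p + m v R = +(0.1468)(4.03) + 0.1773 = 0.7689 kg·m²/s.
After sticking, I_f = I_p + m R² = 0.1468 + (0.0276)(0.367)² = 0.1505 kg·m².
ω_f = L_i / I_f = 0.7689 / 0.1505 = 5.108 rad/s.

|ω_f| ≈ 5.11 rad/s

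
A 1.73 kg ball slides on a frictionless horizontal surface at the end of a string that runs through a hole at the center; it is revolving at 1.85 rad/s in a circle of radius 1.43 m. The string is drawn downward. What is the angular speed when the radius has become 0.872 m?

ω₂ ≈ 4.98 rad/s

No torque about the axis ⇒ m r₁² ω₁ = m r₂² ω₂.
ω₂ = ω₁ (r₁/r₂)² = (1.85)(1.43/0.872)² = 4.975 rad/s.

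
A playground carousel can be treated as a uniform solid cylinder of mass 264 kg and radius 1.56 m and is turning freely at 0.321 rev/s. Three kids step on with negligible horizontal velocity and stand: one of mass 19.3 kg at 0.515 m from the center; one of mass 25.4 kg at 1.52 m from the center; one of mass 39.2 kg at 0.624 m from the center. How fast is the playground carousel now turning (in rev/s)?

ω_f ≈ 0.258 rev/s

No external torque acts about the center; L_before = L_after.
I_p = ½(264)(1.56)² = 321.2 kg·m².
Added inertia Σmr² = (19.3)(0.515)² + (25.4)(1.52)² + (39.2)(0.624)² = 79.07 kg·m²; I_f = 321.2 + 79.07 = 400.3 kg·m².
ω_f = I_p ω_i / I_f = (321.2)(0.321) / 400.3 = 0.2576 rev/s.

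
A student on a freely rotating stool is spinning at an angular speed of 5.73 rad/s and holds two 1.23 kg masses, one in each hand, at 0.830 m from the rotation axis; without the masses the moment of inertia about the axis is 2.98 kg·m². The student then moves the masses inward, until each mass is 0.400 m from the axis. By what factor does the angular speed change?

ω₂/ω₁ ≈ 1.39

Angular momentum about the spin axis is conserved since the torque about it is zero.
I₁ = 2.98 + 2(1.23)(0.830)² = 4.675 kg·m²; I₂ = 2.98 + 2(1.23)(0.400)² = 3.374 kg·m².
ω₂/ω₁ = I₁/I₂ = 4.675 / 3.374 = 1.386.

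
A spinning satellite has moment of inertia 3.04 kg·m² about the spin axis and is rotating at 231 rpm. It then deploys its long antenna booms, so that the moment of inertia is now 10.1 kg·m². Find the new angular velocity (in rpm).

ω₂ ≈ 69.5 rpm

Angular momentum about the spin axis is conserved since the torque about it is zero.
ω₂ = I₁ω₁ / I₂ = (3.040)(231 rpm) / (10.10) = 69.53 rpm.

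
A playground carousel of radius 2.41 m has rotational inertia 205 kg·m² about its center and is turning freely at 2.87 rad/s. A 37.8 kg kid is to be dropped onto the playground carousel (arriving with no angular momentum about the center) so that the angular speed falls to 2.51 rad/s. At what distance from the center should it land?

r ≈ 0.882 m

The added mass arrives with no angular momentum about the center, and any external torque about the center is negligible, so the system's angular momentum is conserved.
I_p ω_i = (I_p + m r²) ω_f ⇒ m r² = I_p(ω_i/ω_f − 1) = 205.0(2.87/2.51 − 1) = 29.40 kg·m².
r = √(29.40/37.8) = 0.8820 m.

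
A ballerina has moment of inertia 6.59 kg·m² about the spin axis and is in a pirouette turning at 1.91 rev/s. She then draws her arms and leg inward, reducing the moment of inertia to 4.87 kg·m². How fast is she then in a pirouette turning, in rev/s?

ω₂ ≈ 2.58 rev/s

Angular momentum about the spin axis is conserved since the torque about it is zero.
ω₂ = I₁ω₁ / I₂ = (6.590)(1.91 rev/s) / (4.870) = 2.585 rev/s.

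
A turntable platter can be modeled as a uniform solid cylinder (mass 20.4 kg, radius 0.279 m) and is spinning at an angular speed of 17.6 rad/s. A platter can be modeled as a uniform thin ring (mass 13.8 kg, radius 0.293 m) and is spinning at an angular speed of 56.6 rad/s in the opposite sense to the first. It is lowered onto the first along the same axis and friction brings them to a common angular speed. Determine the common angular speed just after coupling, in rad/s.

|ω_f| ≈ 26.8 rad/s

The coupling torques are internal; angular momentum about the shared axis is conserved.
Moments of inertia: I_A = ½(20.4)(0.279)² = 0.7940 kg·m²; I_B = (13.8)(0.293)² = 1.185 kg·m².
Taking A's sense as positive: L = (0.7940)(17.6) − (1.185)(56.6) = -53.08 kg·m²·rad/s.
Combined I = 0.7940 + 1.185 = 1.979 kg·m².
ω_f = L / I = -53.08 / 1.979 = -26.83 rad/s.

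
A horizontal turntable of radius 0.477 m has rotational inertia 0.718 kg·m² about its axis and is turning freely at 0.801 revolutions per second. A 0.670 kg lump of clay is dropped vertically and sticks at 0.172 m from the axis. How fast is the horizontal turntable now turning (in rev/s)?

ω_f ≈ 0.779 rev/s

No external torque acts about the axis; L_before = L_after.
Added inertia Σmr² = (0.670)(0.172)² = 0.01982 kg·m²; I_f = 0.7180 + 0.01982 = 0.7378 kg·m².
ω_f = I_p ω_i / I_f = (0.7180)(0.801) / 0.7378 = 0.7795 rev/s.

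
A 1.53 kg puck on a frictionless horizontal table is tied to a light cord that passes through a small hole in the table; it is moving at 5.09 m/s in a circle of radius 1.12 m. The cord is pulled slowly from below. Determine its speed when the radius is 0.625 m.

Central (radial) force ⇒ zero torque about the center ⇒ m v r is constant.
v₂ = v₁ r₁ / r₂ = (5.09)(1.12) / (0.625) = 9.121 m/s.

v₂ ≈ 9.12 m/s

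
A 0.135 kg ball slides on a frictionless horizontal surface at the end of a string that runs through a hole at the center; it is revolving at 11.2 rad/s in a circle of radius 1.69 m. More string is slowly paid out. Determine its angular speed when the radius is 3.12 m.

No torque about the axis ⇒ m r₁² ω₁ = m r₂² ω₂.
ω₂ = ω₁ (r₁/r₂)² = (11.2)(1.69/3.12)² = 3.286 rad/s.

ω₂ ≈ 3.29 rad/s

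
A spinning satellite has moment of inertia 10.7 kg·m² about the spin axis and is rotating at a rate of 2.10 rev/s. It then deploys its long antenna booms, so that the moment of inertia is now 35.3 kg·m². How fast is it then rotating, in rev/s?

No external torque acts about the spin axis, so angular momentum is conserved.
ω₂ = I₁ω₁ / I₂ = (10.70)(2.10 rev/s) / (35.30) = 0.6365 rev/s.

ω₂ ≈ 0.637 rev/s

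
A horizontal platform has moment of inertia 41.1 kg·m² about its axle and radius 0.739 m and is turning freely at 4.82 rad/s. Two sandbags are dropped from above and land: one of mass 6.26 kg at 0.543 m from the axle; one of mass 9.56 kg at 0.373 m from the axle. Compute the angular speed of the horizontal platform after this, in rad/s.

No external torque acts about the axle; L_before = L_after.
Added inertia Σmr² = (6.26)(0.543)² + (9.56)(0.373)² = 3.176 kg·m²; I_f = 41.10 + 3.176 = 44.28 kg·m².
ω_f = I_p ω_i / I_f = (41.10)(4.82) / 44.28 = 4.474 rad/s.

ω_f ≈ 4.47 rad/s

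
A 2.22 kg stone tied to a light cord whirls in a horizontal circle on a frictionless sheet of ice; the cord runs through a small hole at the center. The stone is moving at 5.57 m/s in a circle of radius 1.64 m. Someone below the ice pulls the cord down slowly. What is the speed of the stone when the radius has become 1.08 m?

v₂ ≈ 8.46 m/s

Central (radial) force ⇒ zero torque about the center ⇒ m v r is constant.
v₂ = v₁ r₁ / r₂ = (5.57)(1.64) / (1.08) = 8.458 m/s.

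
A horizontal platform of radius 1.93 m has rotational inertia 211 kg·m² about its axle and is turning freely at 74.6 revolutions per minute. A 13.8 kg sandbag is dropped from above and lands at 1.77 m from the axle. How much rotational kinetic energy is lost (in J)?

No external torque acts about the axle; L_before = L_after.
Added inertia Σmr² = (13.8)(1.77)² = 43.23 kg·m²; I_f = 211.0 + 43.23 = 254.2 kg·m².
ω_f = I_p ω_i / I_f = (211.0)(74.6) / 254.2 = 61.91 rpm.
KE_i = ½(211.0)(7.812 rad/s)² = 6439 J; KE_f = ½(254.2)(6.484)² = 5344 J.

energy lost ≈ 1090 J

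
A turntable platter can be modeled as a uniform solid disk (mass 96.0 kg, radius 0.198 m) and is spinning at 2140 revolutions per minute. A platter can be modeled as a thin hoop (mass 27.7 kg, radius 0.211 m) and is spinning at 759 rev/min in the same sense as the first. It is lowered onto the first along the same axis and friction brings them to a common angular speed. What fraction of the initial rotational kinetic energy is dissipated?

No external torque acts about the common axis, so total angular momentum is conserved.
Moments of inertia: I_A = ½(96.0)(0.198)² = 1.882 kg·m²; I_B = (27.7)(0.211)² = 1.233 kg·m².
Taking A's sense as positive: L = (1.882)(2140) + (1.233)(759) = 4963 kg·m²·rpm.
Combined I = 1.882 + 1.233 = 3.115 kg·m².
ω_f = L / I = 4963 / 3.115 = 1593 rpm.
KE_i = ½ΣIω² = 51150 J; KE_f = ½(3.115)(166.8)² = 43360 J.
Fraction dissipated = (KE_i − KE_f)/KE_i = 0.1523.

fraction ≈ 0.152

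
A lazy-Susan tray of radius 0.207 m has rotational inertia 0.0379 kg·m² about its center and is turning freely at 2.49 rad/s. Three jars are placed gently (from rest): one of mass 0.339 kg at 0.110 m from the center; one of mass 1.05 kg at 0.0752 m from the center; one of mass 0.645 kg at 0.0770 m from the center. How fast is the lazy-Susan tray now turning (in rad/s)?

ω_f ≈ 1.82 rad/s

No external torque acts about the center; L_before = L_after.
Added inertia Σmr² = (0.339)(0.110)² + (1.05)(0.0752)² + (0.645)(0.0770)² = 0.01386 kg·m²; I_f = 0.03790 + 0.01386 = 0.05176 kg·m².
ω_f = I_p ω_i / I_f = (0.03790)(2.49) / 0.05176 = 1.823 rad/s.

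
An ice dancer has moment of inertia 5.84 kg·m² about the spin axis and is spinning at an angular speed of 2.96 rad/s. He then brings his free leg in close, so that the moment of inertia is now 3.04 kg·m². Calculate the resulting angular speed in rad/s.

With no external torque about the axis, L is conserved: I₁ω₁ = I₂ω₂.
ω₂ = I₁ω₁ / I₂ = (5.840)(2.96 rad/s) / (3.040) = 5.686 rad/s.

ω₂ ≈ 5.69 rad/s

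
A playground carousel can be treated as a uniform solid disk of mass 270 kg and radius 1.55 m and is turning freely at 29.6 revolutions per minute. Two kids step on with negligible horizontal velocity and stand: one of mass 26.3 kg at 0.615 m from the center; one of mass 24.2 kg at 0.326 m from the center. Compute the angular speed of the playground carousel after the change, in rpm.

ω_f ≈ 28.5 rpm

No external torque acts about the center; L_before = L_after.
I_p = ½(270)(1.55)² = 324.3 kg·m².
Added inertia Σmr² = (26.3)(0.615)² + (24.2)(0.326)² = 12.52 kg·m²; I_f = 324.3 + 12.52 = 336.9 kg·m².
ω_f = I_p ω_i / I_f = (324.3)(29.6) / 336.9 = 28.50 rpm.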